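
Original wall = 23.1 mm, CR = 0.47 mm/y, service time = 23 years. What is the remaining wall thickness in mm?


Remaining wall = original − CR × time
t = 23.1 − 0.47*23 = 23.1 − 10.81 = 12.29 mm

12.29 mm


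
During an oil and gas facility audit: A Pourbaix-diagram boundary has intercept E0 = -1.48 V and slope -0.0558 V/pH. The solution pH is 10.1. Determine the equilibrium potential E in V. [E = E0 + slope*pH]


Apply the Pourbaix line equation: E = E0 + slope*pH
E = -1.48 + (-0.0558)*10.1 = -1.48 + (-0.56358) = -2.04358 V
Rounded to 4 decimal places: E = -2.0436 V

-2.0436 V


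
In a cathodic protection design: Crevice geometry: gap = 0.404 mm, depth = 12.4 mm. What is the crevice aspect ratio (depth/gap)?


Aspect ratio = depth / gap
Ratio = 12.4 / 0.404 = 30.7

30.7


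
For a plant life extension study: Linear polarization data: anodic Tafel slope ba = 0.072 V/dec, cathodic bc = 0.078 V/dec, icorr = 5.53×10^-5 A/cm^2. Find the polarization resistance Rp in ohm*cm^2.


Apply the Stern-Geary equation: Rp = ba*bc / (2.303*icorr*(ba+bc))
ba*bc = 0.072*0.078 = 0.005616
ba+bc = 0.15; 2.303*icorr*(ba+bc) = 2.303*5.53×10^-5*0.15 = 1.9103385×10^-5
Rp = 0.005616 / 1.9103385×10^-5 = 294.0 ohm*cm^2

294.0 ohm*cm^2


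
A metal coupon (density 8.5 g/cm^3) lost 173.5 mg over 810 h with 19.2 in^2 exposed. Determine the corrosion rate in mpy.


Apply the mpy weight-loss relation: CR = 534 * W / (D * A * T)
Numerator: 534 * 173.5 = 92649.0
Denominator: 8.5 * 19.2 * 810 = 132192.0
CR = 92649.0 / 132192.0 = 0.701 mpy

0.701 mpy


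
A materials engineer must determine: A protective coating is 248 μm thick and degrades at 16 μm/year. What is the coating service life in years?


Service life = thickness / degradation rate
Life = 248 / 16 = 15.5 years

15.5 years


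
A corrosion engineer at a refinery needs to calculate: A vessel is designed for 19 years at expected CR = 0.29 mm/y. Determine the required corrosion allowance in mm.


Corrosion allowance = CR × design life
CA = 0.29 * 19 = 5.51 mm

5.51 mm


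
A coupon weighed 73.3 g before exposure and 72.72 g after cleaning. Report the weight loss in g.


Weight loss = initial − final
WL = 73.3 − 72.72 = 0.58 g

0.58 g


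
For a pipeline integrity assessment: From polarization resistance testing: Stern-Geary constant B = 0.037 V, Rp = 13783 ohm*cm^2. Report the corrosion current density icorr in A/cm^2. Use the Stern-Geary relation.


Apply the Stern-Geary relation: icorr = B / Rp
icorr = 0.037 / 13783 = 2.684×10^-6 A/cm^2

2.684×10^-6 A/cm^2


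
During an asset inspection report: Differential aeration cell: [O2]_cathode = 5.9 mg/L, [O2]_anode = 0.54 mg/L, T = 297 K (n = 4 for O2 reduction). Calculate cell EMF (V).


Apply the Nernst concentration-cell relation: E = (RT/nF)*ln(C_cathode/C_anode)
RT/nF = 8.314*297/(4*96485) = 0.00639804 V
ln(5.9/0.54) = 2.39114
E = 0.00639804 * 2.39114 = 0.0153 V

0.0153 V


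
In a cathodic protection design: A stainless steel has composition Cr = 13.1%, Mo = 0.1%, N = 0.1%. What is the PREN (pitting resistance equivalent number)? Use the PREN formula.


Apply the PREN formula: PREN = Cr + 3.3*Mo + 16*N
PREN = 13.1 + 3.3*0.1 + 16*0.1
PREN = 13.1 + 0.33 + 1.6 = 15.03

15.03


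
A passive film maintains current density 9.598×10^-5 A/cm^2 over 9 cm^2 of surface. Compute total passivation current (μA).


I = i_pass * A, then convert A → μA (×10^6)
I = 9.598×10^-5 * 9 * 10^6 = 863.82 μA

863.82 μA


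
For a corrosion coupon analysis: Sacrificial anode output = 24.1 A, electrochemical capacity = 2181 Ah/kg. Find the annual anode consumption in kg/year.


Annual consumption = current * hours per year / capacity
Rate = 24.1 * 8760 / 2181 = 96.8 kg/year

96.8 kg/year


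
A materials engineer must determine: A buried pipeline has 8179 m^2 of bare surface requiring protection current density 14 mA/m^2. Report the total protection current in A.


I = area * current density, then convert mA → A (÷1000)
I = 8179 * 14 / 1000 = 114.51 A

114.51 A


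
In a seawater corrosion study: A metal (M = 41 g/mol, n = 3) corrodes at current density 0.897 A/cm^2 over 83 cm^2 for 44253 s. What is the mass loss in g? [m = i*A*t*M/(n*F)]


Apply Faraday's law: m = i*A*t*M / (n*F)
Total charge passed Q = i*A*t = 0.897*83*44253 = 3294680.103 C
m = Q*M/(n*F) = 3294680.103*41/(3*96485) = 466.6766 g

466.6766 g


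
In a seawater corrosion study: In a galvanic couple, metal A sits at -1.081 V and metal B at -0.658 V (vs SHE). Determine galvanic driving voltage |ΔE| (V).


Driving voltage is the absolute potential difference.
|ΔE| = |-1.081 − (-0.658)| = 0.423 V

0.423 V


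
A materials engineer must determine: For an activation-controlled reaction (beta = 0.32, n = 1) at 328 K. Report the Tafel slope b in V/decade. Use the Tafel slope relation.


Apply the Tafel slope relation: b = 2.303*R*T/(beta*n*F)
Numerator: 2.303 * 8.314 * 328 = 6280.26
Denominator: 0.32 * 1 * 96485 = 30875.2
b = 6280.26 / 30875.2 = 0.203 V/decade

0.203 V/decade


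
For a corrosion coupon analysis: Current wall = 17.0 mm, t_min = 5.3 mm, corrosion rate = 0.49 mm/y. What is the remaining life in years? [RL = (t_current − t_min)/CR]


Apply the remaining-life relation: RL = (t_current − t_min) / CR
RL = (17.0 − 5.3) / 0.49 = 11.7 / 0.49 = 23.9 years

23.9 years


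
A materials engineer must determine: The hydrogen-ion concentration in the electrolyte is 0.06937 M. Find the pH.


pH = −log10[H+]
pH = −log10(0.06937) = 1.16

1.16


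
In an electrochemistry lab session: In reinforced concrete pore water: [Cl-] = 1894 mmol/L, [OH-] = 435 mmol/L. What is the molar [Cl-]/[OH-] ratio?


Threshold parameter = [Cl-] / [OH-] (molar basis; both in mmol/L, so units cancel)
Ratio = 1894 / 435 = 4.35

4.35


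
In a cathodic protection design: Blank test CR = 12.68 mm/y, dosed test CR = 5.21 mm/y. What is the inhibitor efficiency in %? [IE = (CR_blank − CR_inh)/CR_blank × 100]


Apply the inhibitor-efficiency definition: IE = (CR_blank − CR_inh)/CR_blank × 100
IE = (12.68 − 5.21) / 12.68 × 100
IE = 7.47 / 12.68 × 100 = 58.9 %

58.9 %


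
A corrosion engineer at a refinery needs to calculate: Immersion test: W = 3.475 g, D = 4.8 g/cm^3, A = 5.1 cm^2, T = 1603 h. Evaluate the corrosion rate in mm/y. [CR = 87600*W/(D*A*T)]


Apply the mm/y weight-loss relation: CR = 87600 * W / (D * A * T)
Numerator: 87600 * 3.475 = 304410.0
Denominator: 4.8 * 5.1 * 1603 = 39241.44
CR = 304410.0 / 39241.44 = 7.757361 mm/y

7.757361 mm/y


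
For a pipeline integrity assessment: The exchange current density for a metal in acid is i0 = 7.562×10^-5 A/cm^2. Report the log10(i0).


i0 = 7.562×10^-5 A/cm^2
log10(i0) = -4.121

-4.121


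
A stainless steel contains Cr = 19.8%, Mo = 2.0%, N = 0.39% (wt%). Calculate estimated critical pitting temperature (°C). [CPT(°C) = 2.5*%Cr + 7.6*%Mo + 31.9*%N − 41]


Apply the ASTM G48 empirical CPT estimate: CPT(°C) = 2.5*%Cr + 7.6*%Mo + 31.9*%N − 41
2.5*19.8 = 49.5; 7.6*2.0 = 15.2; 31.9*0.39 = 12.441
CPT = 49.5 + 15.2 + 12.441 − 41 = 36.141 °C
Rounded to 0.1 °C: CPT ≈ 36.1 °C

36.1 °C


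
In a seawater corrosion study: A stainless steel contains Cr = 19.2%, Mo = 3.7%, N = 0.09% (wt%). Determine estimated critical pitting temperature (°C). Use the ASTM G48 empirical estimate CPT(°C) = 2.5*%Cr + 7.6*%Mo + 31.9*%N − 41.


Apply the ASTM G48 empirical CPT estimate: CPT(°C) = 2.5*%Cr + 7.6*%Mo + 31.9*%N − 41
2.5*19.2 = 48; 7.6*3.7 = 28.12; 31.9*0.09 = 2.871
CPT = 48 + 28.12 + 2.871 − 41 = 37.991 °C
Rounded to 0.1 °C: CPT ≈ 38.0 °C

38.0 °C


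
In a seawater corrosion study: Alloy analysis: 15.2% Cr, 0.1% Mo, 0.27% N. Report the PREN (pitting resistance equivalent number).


Apply the PREN formula: PREN = Cr + 3.3*Mo + 16*N
PREN = 15.2 + 3.3*0.1 + 16*0.27
PREN = 15.2 + 0.33 + 4.32 = 19.85

19.85


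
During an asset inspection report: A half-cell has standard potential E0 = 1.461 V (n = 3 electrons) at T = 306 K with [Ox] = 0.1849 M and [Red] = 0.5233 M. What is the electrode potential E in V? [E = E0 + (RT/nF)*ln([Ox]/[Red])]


Apply the Nernst equation: E = E0 + (RT/nF)*ln([Ox]/[Red])
Step 1: RT/nF = 8.314*306/(3*96485) = 0.00878922 V
Step 2: [Ox]/[Red] = 0.1849/0.5233 = 0.353335
Step 3: ln(0.353335) = -1.040339
Step 4: correction = 0.00878922 * -1.040339 = -0.009 V
E = 1.461 + -0.009 = 1.452 V

1.452 V


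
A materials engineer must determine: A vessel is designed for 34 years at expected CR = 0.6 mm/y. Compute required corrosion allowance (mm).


Corrosion allowance = CR × design life
CA = 0.6 * 34 = 20.4 mm

20.4 mm


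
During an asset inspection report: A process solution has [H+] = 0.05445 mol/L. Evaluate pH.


pH = −log10[H+]
pH = −log10(0.05445) = 1.26

1.26


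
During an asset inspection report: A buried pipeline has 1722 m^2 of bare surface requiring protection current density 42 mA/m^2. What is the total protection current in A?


I = area * current density, then convert mA → A (÷1000)
I = 1722 * 42 / 1000 = 72.32 A

72.32 A


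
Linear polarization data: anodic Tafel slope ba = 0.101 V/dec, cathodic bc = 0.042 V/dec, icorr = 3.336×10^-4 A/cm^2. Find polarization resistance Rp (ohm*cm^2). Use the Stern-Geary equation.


Apply the Stern-Geary equation: Rp = ba*bc / (2.303*icorr*(ba+bc))
ba*bc = 0.101*0.042 = 0.004242
ba+bc = 0.143; 2.303*icorr*(ba+bc) = 2.303*3.336×10^-4*0.143 = 1.0986415×10^-4
Rp = 0.004242 / 1.0986415×10^-4 = 38.6 ohm*cm^2

38.6 ohm*cm^2


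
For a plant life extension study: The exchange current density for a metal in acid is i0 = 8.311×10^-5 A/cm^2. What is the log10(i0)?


i0 = 8.311×10^-5 A/cm^2
log10(i0) = -4.08

-4.08


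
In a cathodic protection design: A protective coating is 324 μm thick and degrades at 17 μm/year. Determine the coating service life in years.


Service life = thickness / degradation rate
Life = 324 / 17 = 19.1 years

19.1 years


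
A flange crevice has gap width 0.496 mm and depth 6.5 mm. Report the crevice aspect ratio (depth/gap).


Aspect ratio = depth / gap
Ratio = 6.5 / 0.496 = 13.1

13.1


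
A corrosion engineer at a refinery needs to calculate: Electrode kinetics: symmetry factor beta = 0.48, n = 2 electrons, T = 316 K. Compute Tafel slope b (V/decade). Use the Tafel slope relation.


Apply the Tafel slope relation: b = 2.303*R*T/(beta*n*F)
Numerator: 2.303 * 8.314 * 316 = 6050.5
Denominator: 0.48 * 2 * 96485 = 92625.6
b = 6050.5 / 92625.6 = 0.0653 V/decade

0.0653 V/decade


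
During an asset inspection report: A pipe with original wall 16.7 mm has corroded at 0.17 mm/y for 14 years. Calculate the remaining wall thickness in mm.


Remaining wall = original − CR × time
t = 16.7 − 0.17*14 = 16.7 − 2.38 = 14.32 mm

14.32 mm


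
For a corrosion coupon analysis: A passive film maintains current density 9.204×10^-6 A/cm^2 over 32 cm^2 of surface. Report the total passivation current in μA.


I = i_pass * A, then convert A → μA (×10^6)
I = 9.204×10^-6 * 32 * 10^6 = 294.53 μA

294.53 μA


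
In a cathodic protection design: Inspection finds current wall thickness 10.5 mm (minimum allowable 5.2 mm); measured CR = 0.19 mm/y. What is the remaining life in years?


Apply the remaining-life relation: RL = (t_current − t_min) / CR
RL = (10.5 − 5.2) / 0.19 = 5.3 / 0.19 = 27.9 years

27.9 years


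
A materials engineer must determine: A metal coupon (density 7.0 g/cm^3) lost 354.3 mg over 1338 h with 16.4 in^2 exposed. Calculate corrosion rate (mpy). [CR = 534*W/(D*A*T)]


Apply the mpy weight-loss relation: CR = 534 * W / (D * A * T)
Numerator: 534 * 354.3 = 189196.2
Denominator: 7.0 * 16.4 * 1338 = 153602.4
CR = 189196.2 / 153602.4 = 1.232 mpy

1.232 mpy


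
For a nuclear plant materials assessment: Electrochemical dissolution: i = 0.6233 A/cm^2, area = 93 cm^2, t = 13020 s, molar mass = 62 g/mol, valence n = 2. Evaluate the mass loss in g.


Apply Faraday's law: m = i*A*t*M / (n*F)
Total charge passed Q = i*A*t = 0.6233*93*13020 = 754729.038 C
m = Q*M/(n*F) = 754729.038*62/(2*96485) = 242.49 g

242.49 g


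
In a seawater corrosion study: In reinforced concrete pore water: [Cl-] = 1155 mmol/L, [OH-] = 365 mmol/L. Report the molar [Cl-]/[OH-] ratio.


Threshold parameter = [Cl-] / [OH-] (molar basis; both in mmol/L, so units cancel)
Ratio = 1155 / 365 = 3.16

3.16


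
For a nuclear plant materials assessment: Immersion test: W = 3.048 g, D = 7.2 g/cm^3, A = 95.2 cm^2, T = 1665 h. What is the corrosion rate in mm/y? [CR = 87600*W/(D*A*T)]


Apply the mm/y weight-loss relation: CR = 87600 * W / (D * A * T)
Numerator: 87600 * 3.048 = 267004.8
Denominator: 7.2 * 95.2 * 1665 = 1141257.6
CR = 267004.8 / 1141257.6 = 0.23396 mm/y

0.23396 mm/y


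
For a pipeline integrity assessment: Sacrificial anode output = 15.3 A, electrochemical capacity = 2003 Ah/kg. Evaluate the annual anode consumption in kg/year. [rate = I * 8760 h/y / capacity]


Annual consumption = current * hours per year / capacity
Rate = 15.3 * 8760 / 2003 = 66.9 kg/year

66.9 kg/year


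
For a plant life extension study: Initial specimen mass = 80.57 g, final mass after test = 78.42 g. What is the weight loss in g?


Weight loss = initial − final
WL = 80.57 − 78.42 = 2.15 g

2.15 g


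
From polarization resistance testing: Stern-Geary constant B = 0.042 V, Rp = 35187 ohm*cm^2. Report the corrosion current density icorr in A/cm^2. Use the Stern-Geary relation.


Apply the Stern-Geary relation: icorr = B / Rp
icorr = 0.042 / 35187 = 1.194×10^-6 A/cm^2

1.194×10^-6 A/cm^2


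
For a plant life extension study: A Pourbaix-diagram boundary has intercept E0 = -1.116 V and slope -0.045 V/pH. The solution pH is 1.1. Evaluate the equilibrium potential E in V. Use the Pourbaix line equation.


Apply the Pourbaix line equation: E = E0 + slope*pH
E = -1.116 + (-0.045)*1.1 = -1.116 + (-0.0495) = -1.1655 V
Rounded to 3 decimal places: E = -1.166 V

-1.166 V


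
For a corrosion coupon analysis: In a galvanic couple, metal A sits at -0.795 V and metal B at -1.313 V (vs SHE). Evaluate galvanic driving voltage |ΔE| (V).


Driving voltage is the absolute potential difference.
|ΔE| = |-0.795 − (-1.313)| = 0.518 V

0.518 V


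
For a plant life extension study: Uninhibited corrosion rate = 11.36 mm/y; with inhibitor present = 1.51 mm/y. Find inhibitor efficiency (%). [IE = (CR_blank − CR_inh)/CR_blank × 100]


Apply the inhibitor-efficiency definition: IE = (CR_blank − CR_inh)/CR_blank × 100
IE = (11.36 − 1.51) / 11.36 × 100
IE = 9.85 / 11.36 × 100 = 86.7 %

86.7 %


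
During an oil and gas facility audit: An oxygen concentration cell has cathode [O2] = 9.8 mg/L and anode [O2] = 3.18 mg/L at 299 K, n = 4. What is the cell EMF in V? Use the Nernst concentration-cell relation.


Apply the Nernst concentration-cell relation: E = (RT/nF)*ln(C_cathode/C_anode)
RT/nF = 8.314*299/(4*96485) = 0.00644112 V
ln(9.8/3.18) = 1.1255
E = 0.00644112 * 1.1255 = 0.00725 V

0.00725 V


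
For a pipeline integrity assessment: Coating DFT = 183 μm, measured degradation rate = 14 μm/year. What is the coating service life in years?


Service life = thickness / degradation rate
Life = 183 / 14 = 13.1 years

13.1 years


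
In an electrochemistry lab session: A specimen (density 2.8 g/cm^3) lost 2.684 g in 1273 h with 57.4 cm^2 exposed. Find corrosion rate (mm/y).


Apply the mm/y weight-loss relation: CR = 87600 * W / (D * A * T)
Numerator: 87600 * 2.684 = 235118.4
Denominator: 2.8 * 57.4 * 1273 = 204596.56
CR = 235118.4 / 204596.56 = 1.1492 mm/y

1.1492 mm/y


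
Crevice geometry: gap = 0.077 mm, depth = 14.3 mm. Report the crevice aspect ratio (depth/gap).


Aspect ratio = depth / gap
Ratio = 14.3 / 0.077 = 185.7

185.7


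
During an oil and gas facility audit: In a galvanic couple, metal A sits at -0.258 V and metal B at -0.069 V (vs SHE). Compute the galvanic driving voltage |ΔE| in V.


Driving voltage is the absolute potential difference.
|ΔE| = |-0.258 − (-0.069)| = 0.189 V

0.189 V


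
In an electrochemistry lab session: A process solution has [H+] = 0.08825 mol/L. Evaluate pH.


pH = −log10[H+]
pH = −log10(0.08825) = 1.05

1.05


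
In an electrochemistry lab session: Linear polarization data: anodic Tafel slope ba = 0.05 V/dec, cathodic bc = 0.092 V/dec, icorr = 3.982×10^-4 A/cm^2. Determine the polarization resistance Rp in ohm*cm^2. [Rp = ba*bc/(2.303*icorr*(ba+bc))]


Apply the Stern-Geary equation: Rp = ba*bc / (2.303*icorr*(ba+bc))
ba*bc = 0.05*0.092 = 0.0046
ba+bc = 0.142; 2.303*icorr*(ba+bc) = 2.303*3.982×10^-4*0.142 = 1.3022175×10^-4
Rp = 0.0046 / 1.3022175×10^-4 = 35.32 ohm*cm^2

35.32 ohm*cm^2


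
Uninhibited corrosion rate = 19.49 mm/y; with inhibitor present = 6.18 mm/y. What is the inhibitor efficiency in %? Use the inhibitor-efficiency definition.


Apply the inhibitor-efficiency definition: IE = (CR_blank − CR_inh)/CR_blank × 100
IE = (19.49 − 6.18) / 19.49 × 100
IE = 13.31 / 19.49 × 100 = 68.3 %

68.3 %


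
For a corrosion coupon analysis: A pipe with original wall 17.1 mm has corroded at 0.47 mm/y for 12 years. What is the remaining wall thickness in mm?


Remaining wall = original − CR × time
t = 17.1 − 0.47*12 = 17.1 − 5.64 = 11.46 mm

11.46 mm


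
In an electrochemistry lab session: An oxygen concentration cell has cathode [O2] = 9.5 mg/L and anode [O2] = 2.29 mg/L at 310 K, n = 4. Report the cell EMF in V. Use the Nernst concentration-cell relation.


Apply the Nernst concentration-cell relation: E = (RT/nF)*ln(C_cathode/C_anode)
RT/nF = 8.314*310/(4*96485) = 0.00667808 V
ln(9.5/2.29) = 1.42274
E = 0.00667808 * 1.42274 = 0.0095 V

0.0095 V


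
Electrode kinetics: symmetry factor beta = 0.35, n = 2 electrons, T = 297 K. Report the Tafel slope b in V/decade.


Apply the Tafel slope relation: b = 2.303*R*T/(beta*n*F)
Numerator: 2.303 * 8.314 * 297 = 5686.7
Denominator: 0.35 * 2 * 96485 = 67539.5
b = 5686.7 / 67539.5 = 0.084 V/decade

0.084 V/decade


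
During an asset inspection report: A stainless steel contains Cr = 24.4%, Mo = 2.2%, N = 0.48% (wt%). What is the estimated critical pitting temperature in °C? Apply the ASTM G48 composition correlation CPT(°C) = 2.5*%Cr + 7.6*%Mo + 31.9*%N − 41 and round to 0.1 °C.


Apply the ASTM G48 empirical CPT estimate: CPT(°C) = 2.5*%Cr + 7.6*%Mo + 31.9*%N − 41
2.5*24.4 = 61; 7.6*2.2 = 16.72; 31.9*0.48 = 15.312
CPT = 61 + 16.72 + 15.312 − 41 = 52.032 °C
Rounded to 0.1 °C: CPT ≈ 52.0 °C

52.0 °C


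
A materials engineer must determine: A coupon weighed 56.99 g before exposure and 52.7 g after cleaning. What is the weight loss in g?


Weight loss = initial − final
WL = 56.99 − 52.7 = 4.29 g

4.29 g


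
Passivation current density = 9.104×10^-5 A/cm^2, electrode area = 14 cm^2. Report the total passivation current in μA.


I = i_pass * A, then convert A → μA (×10^6)
I = 9.104×10^-5 * 14 * 10^6 = 1274.56 μA

1274.56 μA


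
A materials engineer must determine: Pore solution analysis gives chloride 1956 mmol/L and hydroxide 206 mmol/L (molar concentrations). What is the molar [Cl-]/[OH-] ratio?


Threshold parameter = [Cl-] / [OH-] (molar basis; both in mmol/L, so units cancel)
Ratio = 1956 / 206 = 9.5

9.5


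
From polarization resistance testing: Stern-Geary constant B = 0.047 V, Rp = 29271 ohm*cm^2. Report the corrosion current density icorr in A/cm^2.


Apply the Stern-Geary relation: icorr = B / Rp
icorr = 0.047 / 29271 = 1.606×10^-6 A/cm^2

1.606×10^-6 A/cm^2


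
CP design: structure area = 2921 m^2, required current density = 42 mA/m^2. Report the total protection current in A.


I = area * current density, then convert mA → A (÷1000)
I = 2921 * 42 / 1000 = 122.68 A

122.68 A


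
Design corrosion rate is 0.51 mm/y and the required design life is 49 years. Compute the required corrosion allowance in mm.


Corrosion allowance = CR × design life
CA = 0.51 * 49 = 24.99 mm

24.99 mm


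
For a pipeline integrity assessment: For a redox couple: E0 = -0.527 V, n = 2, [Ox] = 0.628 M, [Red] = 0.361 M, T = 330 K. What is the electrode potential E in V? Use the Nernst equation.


Apply the Nernst equation: E = E0 + (RT/nF)*ln([Ox]/[Red])
Step 1: RT/nF = 8.314*330/(2*96485) = 0.01421786 V
Step 2: [Ox]/[Red] = 0.628/0.361 = 1.739612
Step 3: ln(1.739612) = 0.553662
Step 4: correction = 0.01421786 * 0.553662 = 0.008 V
E = -0.527 + 0.008 = -0.519 V

-0.519 V


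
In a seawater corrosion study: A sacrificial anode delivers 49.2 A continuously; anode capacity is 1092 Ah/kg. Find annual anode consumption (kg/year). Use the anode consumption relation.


Annual consumption = current * hours per year / capacity
Rate = 49.2 * 8760 / 1092 = 394.7 kg/year

394.7 kg/year


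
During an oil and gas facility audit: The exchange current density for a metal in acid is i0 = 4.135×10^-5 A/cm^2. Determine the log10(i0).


i0 = 4.135×10^-5 A/cm^2
log10(i0) = -4.384

-4.384


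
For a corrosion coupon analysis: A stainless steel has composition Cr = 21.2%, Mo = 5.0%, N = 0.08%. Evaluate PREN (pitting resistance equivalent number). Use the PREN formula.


Apply the PREN formula: PREN = Cr + 3.3*Mo + 16*N
PREN = 21.2 + 3.3*5.0 + 16*0.08
PREN = 21.2 + 16.5 + 1.28 = 38.98

38.98


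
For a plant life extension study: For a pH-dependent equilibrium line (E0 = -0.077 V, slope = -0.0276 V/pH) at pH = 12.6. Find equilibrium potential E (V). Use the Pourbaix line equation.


Apply the Pourbaix line equation: E = E0 + slope*pH
E = -0.077 + (-0.0276)*12.6 = -0.077 + (-0.34776) = -0.42476 V
Rounded to 3 decimal places: E = -0.425 V

-0.425 V


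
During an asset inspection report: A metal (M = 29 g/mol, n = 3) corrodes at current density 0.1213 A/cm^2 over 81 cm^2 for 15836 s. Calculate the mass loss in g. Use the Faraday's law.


Apply Faraday's law: m = i*A*t*M / (n*F)
Total charge passed Q = i*A*t = 0.1213*81*15836 = 155593.4508 C
m = Q*M/(n*F) = 155593.4508*29/(3*96485) = 15.589 g

15.589 g


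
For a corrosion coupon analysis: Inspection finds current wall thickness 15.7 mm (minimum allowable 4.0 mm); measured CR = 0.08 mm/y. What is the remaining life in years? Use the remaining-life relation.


Apply the remaining-life relation: RL = (t_current − t_min) / CR
RL = (15.7 − 4.0) / 0.08 = 11.7 / 0.08 = 146.3 years

146.3 years


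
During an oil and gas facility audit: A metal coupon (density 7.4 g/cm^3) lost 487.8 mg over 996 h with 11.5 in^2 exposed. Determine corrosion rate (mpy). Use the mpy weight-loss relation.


Apply the mpy weight-loss relation: CR = 534 * W / (D * A * T)
Numerator: 534 * 487.8 = 260485.2
Denominator: 7.4 * 11.5 * 996 = 84759.6
CR = 260485.2 / 84759.6 = 3.07322 mpy

3.07322 mpy


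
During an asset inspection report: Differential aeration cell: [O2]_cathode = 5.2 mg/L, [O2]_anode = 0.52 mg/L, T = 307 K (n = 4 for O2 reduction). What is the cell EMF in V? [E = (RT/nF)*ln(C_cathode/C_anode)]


Apply the Nernst concentration-cell relation: E = (RT/nF)*ln(C_cathode/C_anode)
RT/nF = 8.314*307/(4*96485) = 0.00661346 V
ln(5.2/0.52) = 2.30259
E = 0.00661346 * 2.30259 = 0.01523 V

0.01523 V


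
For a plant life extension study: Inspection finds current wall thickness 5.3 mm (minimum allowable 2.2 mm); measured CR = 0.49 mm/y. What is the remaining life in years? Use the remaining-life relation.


Apply the remaining-life relation: RL = (t_current − t_min) / CR
RL = (5.3 − 2.2) / 0.49 = 3.1 / 0.49 = 6.3 years

6.3 years


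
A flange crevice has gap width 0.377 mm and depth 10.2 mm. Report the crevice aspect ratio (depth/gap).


Aspect ratio = depth / gap
Ratio = 10.2 / 0.377 = 27.1

27.1


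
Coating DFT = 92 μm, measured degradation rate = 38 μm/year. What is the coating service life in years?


Service life = thickness / degradation rate
Life = 92 / 38 = 2.4 years

2.4 years


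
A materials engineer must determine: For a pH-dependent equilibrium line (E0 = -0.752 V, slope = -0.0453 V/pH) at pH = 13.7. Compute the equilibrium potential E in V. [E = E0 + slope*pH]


Apply the Pourbaix line equation: E = E0 + slope*pH
E = -0.752 + (-0.0453)*13.7 = -0.752 + (-0.62061) = -1.37261 V
Rounded to 4 decimal places: E = -1.3726 V

-1.3726 V


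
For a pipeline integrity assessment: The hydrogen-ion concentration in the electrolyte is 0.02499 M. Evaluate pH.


pH = −log10[H+]
pH = −log10(0.02499) = 1.6

1.6


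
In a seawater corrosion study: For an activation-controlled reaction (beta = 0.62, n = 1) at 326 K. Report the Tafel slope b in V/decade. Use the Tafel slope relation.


Apply the Tafel slope relation: b = 2.303*R*T/(beta*n*F)
Numerator: 2.303 * 8.314 * 326 = 6241.97
Denominator: 0.62 * 1 * 96485 = 59820.7
b = 6241.97 / 59820.7 = 0.1043 V/decade

0.1043 V/decade


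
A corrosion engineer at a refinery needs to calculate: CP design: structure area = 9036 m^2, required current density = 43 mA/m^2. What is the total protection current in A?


I = area * current density, then convert mA → A (÷1000)
I = 9036 * 43 / 1000 = 388.55 A

388.55 A


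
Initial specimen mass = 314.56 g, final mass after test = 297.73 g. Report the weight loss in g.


Weight loss = initial − final
WL = 314.56 − 297.73 = 16.83 g

16.83 g


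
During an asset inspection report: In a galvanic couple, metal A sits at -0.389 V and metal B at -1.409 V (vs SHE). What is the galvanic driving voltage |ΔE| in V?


Driving voltage is the absolute potential difference.
|ΔE| = |-0.389 − (-1.409)| = 1.02 V

1.02 V


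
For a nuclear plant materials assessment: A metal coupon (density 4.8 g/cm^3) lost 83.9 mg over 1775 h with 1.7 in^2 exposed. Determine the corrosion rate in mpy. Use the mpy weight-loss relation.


Apply the mpy weight-loss relation: CR = 534 * W / (D * A * T)
Numerator: 534 * 83.9 = 44802.6
Denominator: 4.8 * 1.7 * 1775 = 14484.0
CR = 44802.6 / 14484.0 = 3.093 mpy

3.093 mpy


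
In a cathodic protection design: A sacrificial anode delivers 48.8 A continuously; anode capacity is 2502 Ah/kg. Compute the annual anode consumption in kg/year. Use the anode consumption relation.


Annual consumption = current * hours per year / capacity
Rate = 48.8 * 8760 / 2502 = 170.9 kg/year

170.9 kg/year


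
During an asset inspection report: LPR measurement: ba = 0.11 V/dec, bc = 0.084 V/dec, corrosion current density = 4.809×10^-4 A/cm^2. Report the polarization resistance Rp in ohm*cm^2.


Apply the Stern-Geary equation: Rp = ba*bc / (2.303*icorr*(ba+bc))
ba*bc = 0.11*0.084 = 0.00924
ba+bc = 0.194; 2.303*icorr*(ba+bc) = 2.303*4.809×10^-4*0.194 = 2.1485746×10^-4
Rp = 0.00924 / 2.1485746×10^-4 = 43.01 ohm*cm^2

43.01 ohm*cm^2


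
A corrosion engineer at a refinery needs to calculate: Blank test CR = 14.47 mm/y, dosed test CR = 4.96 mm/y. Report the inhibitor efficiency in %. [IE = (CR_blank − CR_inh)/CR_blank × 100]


Apply the inhibitor-efficiency definition: IE = (CR_blank − CR_inh)/CR_blank × 100
IE = (14.47 − 4.96) / 14.47 × 100
IE = 9.51 / 14.47 × 100 = 65.7 %

65.7 %


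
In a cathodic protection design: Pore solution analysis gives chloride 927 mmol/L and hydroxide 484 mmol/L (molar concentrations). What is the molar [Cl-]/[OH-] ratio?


Threshold parameter = [Cl-] / [OH-] (molar basis; both in mmol/L, so units cancel)
Ratio = 927 / 484 = 1.92

1.92


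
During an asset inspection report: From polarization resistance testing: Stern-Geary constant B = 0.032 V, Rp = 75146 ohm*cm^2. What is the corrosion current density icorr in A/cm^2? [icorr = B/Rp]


Apply the Stern-Geary relation: icorr = B / Rp
icorr = 0.032 / 75146 = 4.258×10^-7 A/cm^2

4.258×10^-7 A/cm^2


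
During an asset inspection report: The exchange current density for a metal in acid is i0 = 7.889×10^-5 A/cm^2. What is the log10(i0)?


i0 = 7.889×10^-5 A/cm^2
log10(i0) = -4.103

-4.103


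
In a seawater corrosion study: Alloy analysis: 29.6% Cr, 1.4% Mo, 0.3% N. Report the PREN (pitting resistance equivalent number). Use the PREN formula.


Apply the PREN formula: PREN = Cr + 3.3*Mo + 16*N
PREN = 29.6 + 3.3*1.4 + 16*0.3
PREN = 29.6 + 4.62 + 4.8 = 39.02

39.02


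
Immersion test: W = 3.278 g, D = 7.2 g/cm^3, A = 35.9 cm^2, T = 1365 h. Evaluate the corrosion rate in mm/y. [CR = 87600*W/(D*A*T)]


Apply the mm/y weight-loss relation: CR = 87600 * W / (D * A * T)
Numerator: 87600 * 3.278 = 287152.8
Denominator: 7.2 * 35.9 * 1365 = 352825.2
CR = 287152.8 / 352825.2 = 0.81387 mm/y

0.81387 mm/y


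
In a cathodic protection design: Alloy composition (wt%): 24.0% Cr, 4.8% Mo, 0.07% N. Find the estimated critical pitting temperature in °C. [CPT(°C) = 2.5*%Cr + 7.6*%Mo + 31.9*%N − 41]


Apply the ASTM G48 empirical CPT estimate: CPT(°C) = 2.5*%Cr + 7.6*%Mo + 31.9*%N − 41
2.5*24.0 = 60; 7.6*4.8 = 36.48; 31.9*0.07 = 2.233
CPT = 60 + 36.48 + 2.233 − 41 = 57.713 °C
Rounded to 0.1 °C: CPT ≈ 57.7 °C

57.7 °C


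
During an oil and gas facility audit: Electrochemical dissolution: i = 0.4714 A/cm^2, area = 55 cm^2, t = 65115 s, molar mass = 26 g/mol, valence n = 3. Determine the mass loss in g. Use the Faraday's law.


Apply Faraday's law: m = i*A*t*M / (n*F)
Total charge passed Q = i*A*t = 0.4714*55*65115 = 1688236.605 C
m = Q*M/(n*F) = 1688236.605*26/(3*96485) = 151.644 g

151.644 g


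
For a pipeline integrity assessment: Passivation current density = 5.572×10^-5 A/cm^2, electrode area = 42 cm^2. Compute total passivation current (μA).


I = i_pass * A, then convert A → μA (×10^6)
I = 5.572×10^-5 * 42 * 10^6 = 2340.24 μA

2340.24 μA


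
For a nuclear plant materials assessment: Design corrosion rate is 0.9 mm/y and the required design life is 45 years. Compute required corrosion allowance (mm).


Corrosion allowance = CR × design life
CA = 0.9 * 45 = 40.5 mm

40.5 mm


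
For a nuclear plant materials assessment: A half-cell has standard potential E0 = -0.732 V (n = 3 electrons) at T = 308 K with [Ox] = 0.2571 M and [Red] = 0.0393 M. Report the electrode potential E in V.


Apply the Nernst equation: E = E0 + (RT/nF)*ln([Ox]/[Red])
Step 1: RT/nF = 8.314*308/(3*96485) = 0.00884667 V
Step 2: [Ox]/[Red] = 0.2571/0.0393 = 6.541985
Step 3: ln(6.541985) = 1.878241
Step 4: correction = 0.00884667 * 1.878241 = 0.0166 V
E = -0.732 + 0.0166 = -0.7154 V

-0.7154 V


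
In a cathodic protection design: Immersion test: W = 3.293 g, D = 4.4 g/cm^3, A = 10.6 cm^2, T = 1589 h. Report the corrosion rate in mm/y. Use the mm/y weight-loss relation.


Apply the mm/y weight-loss relation: CR = 87600 * W / (D * A * T)
Numerator: 87600 * 3.293 = 288466.8
Denominator: 4.4 * 10.6 * 1589 = 74110.96
CR = 288466.8 / 74110.96 = 3.89236 mm/y

3.89236 mm/y


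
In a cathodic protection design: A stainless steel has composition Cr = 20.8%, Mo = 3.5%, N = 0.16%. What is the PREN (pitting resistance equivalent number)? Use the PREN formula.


Apply the PREN formula: PREN = Cr + 3.3*Mo + 16*N
PREN = 20.8 + 3.3*3.5 + 16*0.16
PREN = 20.8 + 11.55 + 2.56 = 34.91

34.91


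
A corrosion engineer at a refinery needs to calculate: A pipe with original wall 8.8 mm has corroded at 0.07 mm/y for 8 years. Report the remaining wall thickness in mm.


Remaining wall = original − CR × time
t = 8.8 − 0.07*8 = 8.8 − 0.56 = 8.24 mm

8.24 mm


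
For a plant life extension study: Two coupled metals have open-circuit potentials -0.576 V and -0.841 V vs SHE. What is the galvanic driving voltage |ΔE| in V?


Driving voltage is the absolute potential difference.
|ΔE| = |-0.576 − (-0.841)| = 0.265 V

0.265 V


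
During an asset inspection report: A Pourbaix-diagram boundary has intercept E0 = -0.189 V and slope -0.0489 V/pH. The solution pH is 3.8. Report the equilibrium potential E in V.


Apply the Pourbaix line equation: E = E0 + slope*pH
E = -0.189 + (-0.0489)*3.8 = -0.189 + (-0.18582) = -0.37482 V
Rounded to 3 decimal places: E = -0.375 V

-0.375 V


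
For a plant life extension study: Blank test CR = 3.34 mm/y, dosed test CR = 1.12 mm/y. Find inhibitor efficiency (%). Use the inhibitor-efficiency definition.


Apply the inhibitor-efficiency definition: IE = (CR_blank − CR_inh)/CR_blank × 100
IE = (3.34 − 1.12) / 3.34 × 100
IE = 2.22 / 3.34 × 100 = 66.5 %

66.5 %


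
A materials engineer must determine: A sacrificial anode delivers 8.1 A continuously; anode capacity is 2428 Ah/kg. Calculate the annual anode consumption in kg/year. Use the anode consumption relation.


Annual consumption = current * hours per year / capacity
Rate = 8.1 * 8760 / 2428 = 29.2 kg/year

29.2 kg/year


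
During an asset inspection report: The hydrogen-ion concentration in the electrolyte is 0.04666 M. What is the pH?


pH = −log10[H+]
pH = −log10(0.04666) = 1.33

1.33


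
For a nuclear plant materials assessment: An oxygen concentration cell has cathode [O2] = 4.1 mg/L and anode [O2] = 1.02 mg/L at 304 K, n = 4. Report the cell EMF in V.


Apply the Nernst concentration-cell relation: E = (RT/nF)*ln(C_cathode/C_anode)
RT/nF = 8.314*304/(4*96485) = 0.00654883 V
ln(4.1/1.02) = 1.39118
E = 0.00654883 * 1.39118 = 0.00911 V

0.00911 V


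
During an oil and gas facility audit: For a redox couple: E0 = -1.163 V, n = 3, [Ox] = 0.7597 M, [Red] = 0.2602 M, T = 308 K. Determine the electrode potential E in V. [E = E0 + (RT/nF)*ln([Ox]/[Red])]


Apply the Nernst equation: E = E0 + (RT/nF)*ln([Ox]/[Red])
Step 1: RT/nF = 8.314*308/(3*96485) = 0.00884667 V
Step 2: [Ox]/[Red] = 0.7597/0.2602 = 2.919677
Step 3: ln(2.919677) = 1.071473
Step 4: correction = 0.00884667 * 1.071473 = 0.009 V
E = -1.163 + 0.009 = -1.154 V

-1.154 V


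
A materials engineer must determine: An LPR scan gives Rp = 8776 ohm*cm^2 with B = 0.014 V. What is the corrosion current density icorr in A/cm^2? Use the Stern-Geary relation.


Apply the Stern-Geary relation: icorr = B / Rp
icorr = 0.014 / 8776 = 1.595×10^-6 A/cm^2

1.595×10^-6 A/cm^2


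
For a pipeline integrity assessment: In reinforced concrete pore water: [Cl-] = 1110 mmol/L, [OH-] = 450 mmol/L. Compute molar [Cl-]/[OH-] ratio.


Threshold parameter = [Cl-] / [OH-] (molar basis; both in mmol/L, so units cancel)
Ratio = 1110 / 450 = 2.47

2.47


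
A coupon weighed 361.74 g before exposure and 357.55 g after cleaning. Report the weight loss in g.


Weight loss = initial − final
WL = 361.74 − 357.55 = 4.19 g

4.19 g


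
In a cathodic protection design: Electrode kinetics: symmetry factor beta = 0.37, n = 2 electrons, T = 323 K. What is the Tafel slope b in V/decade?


Apply the Tafel slope relation: b = 2.303*R*T/(beta*n*F)
Numerator: 2.303 * 8.314 * 323 = 6184.53
Denominator: 0.37 * 2 * 96485 = 71398.9
b = 6184.53 / 71398.9 = 0.087 V/decade

0.087 V/decade


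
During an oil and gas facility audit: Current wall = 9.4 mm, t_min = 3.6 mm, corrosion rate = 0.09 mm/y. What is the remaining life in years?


Apply the remaining-life relation: RL = (t_current − t_min) / CR
RL = (9.4 − 3.6) / 0.09 = 5.8 / 0.09 = 64.4 years

64.4 years


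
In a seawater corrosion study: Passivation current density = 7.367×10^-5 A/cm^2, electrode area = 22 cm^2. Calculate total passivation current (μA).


I = i_pass * A, then convert A → μA (×10^6)
I = 7.367×10^-5 * 22 * 10^6 = 1620.74 μA

1620.74 μA


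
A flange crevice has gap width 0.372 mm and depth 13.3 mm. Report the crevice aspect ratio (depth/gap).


Aspect ratio = depth / gap
Ratio = 13.3 / 0.372 = 35.8

35.8


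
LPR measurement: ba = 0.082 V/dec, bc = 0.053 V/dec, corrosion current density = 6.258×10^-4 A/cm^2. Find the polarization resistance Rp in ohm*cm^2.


Apply the Stern-Geary equation: Rp = ba*bc / (2.303*icorr*(ba+bc))
ba*bc = 0.082*0.053 = 0.004346
ba+bc = 0.135; 2.303*icorr*(ba+bc) = 2.303*6.258×10^-4*0.135 = 1.9456435×10^-4
Rp = 0.004346 / 1.9456435×10^-4 = 22.3 ohm*cm^2

22.3 ohm*cm^2


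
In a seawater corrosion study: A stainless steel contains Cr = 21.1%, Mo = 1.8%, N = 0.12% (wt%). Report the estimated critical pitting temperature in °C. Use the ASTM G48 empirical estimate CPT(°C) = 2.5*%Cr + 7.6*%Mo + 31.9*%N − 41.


Apply the ASTM G48 empirical CPT estimate: CPT(°C) = 2.5*%Cr + 7.6*%Mo + 31.9*%N − 41
2.5*21.1 = 52.75; 7.6*1.8 = 13.68; 31.9*0.12 = 3.828
CPT = 52.75 + 13.68 + 3.828 − 41 = 29.258 °C
Rounded to 0.1 °C: CPT ≈ 29.3 °C

29.3 °C


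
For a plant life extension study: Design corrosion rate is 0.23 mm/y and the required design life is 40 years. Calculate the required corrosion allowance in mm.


Corrosion allowance = CR × design life
CA = 0.23 * 40 = 9.2 mm

9.2 mm


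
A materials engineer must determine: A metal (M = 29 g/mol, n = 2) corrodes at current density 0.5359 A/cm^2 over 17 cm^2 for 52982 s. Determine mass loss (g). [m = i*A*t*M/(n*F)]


Apply Faraday's law: m = i*A*t*M / (n*F)
Total charge passed Q = i*A*t = 0.5359*17*52982 = 482681.9146 C
m = Q*M/(n*F) = 482681.9146*29/(2*96485) = 72.53861 g

72.53861 g


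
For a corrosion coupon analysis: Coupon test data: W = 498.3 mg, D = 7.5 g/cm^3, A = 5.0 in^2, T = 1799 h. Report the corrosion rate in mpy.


Apply the mpy weight-loss relation: CR = 534 * W / (D * A * T)
Numerator: 534 * 498.3 = 266092.2
Denominator: 7.5 * 5.0 * 1799 = 67462.5
CR = 266092.2 / 67462.5 = 3.9443 mpy

3.9443 mpy


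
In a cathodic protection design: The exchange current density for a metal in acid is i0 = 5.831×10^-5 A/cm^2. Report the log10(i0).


i0 = 5.831×10^-5 A/cm^2
log10(i0) = -4.234

-4.234


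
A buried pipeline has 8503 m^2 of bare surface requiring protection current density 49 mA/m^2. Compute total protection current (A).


I = area * current density, then convert mA → A (÷1000)
I = 8503 * 49 / 1000 = 416.65 A

416.65 A


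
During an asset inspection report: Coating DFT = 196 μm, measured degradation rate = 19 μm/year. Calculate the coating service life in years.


Service life = thickness / degradation rate
Life = 196 / 19 = 10.3 years

10.3 years


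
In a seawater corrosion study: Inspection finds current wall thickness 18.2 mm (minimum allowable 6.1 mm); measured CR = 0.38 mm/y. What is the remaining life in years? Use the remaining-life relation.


Apply the remaining-life relation: RL = (t_current − t_min) / CR
RL = (18.2 − 6.1) / 0.38 = 12.1 / 0.38 = 31.8 years

31.8 years


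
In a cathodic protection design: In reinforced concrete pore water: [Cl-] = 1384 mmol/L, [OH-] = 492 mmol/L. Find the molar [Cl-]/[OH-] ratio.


Threshold parameter = [Cl-] / [OH-] (molar basis; both in mmol/L, so units cancel)
Ratio = 1384 / 492 = 2.81

2.81


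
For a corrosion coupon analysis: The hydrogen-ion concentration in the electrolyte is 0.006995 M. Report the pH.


pH = −log10[H+]
pH = −log10(0.006995) = 2.16

2.16


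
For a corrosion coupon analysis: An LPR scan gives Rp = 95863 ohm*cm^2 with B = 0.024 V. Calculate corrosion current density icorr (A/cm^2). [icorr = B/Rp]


Apply the Stern-Geary relation: icorr = B / Rp
icorr = 0.024 / 95863 = 2.504×10^-7 A/cm^2

2.504×10^-7 A/cm^2


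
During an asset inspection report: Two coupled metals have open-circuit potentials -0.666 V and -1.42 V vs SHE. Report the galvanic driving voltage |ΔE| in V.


Driving voltage is the absolute potential difference.
|ΔE| = |-0.666 − (-1.42)| = 0.754 V

0.754 V


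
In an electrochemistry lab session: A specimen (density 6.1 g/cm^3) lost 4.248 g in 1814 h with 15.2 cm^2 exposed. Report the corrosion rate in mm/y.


Apply the mm/y weight-loss relation: CR = 87600 * W / (D * A * T)
Numerator: 87600 * 4.248 = 372124.8
Denominator: 6.1 * 15.2 * 1814 = 168194.08
CR = 372124.8 / 168194.08 = 2.212473 mm/y

2.212473 mm/y
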